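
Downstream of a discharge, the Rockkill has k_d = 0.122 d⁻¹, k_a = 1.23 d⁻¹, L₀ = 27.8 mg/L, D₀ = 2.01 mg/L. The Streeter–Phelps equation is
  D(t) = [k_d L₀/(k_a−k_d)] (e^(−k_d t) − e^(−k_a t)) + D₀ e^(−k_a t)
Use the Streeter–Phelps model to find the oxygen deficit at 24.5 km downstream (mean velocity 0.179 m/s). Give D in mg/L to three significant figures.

Travel time t = x/v = 24.5 km / (0.179 m/s) = 24500 m / 0.179 m/s = 136900 s = 1.584 d.
k_d L₀/(k_a−k_d) = 0.122×27.8/(1.23−0.122) = 3.392/1.108 = 3.061 mg/L.
e^(−k_d t) = e^(−0.122×1.584) = 0.8243; e^(−k_a t) = e^(−1.23×1.584) = 0.1425.
D = 3.061 × (0.8243 − 0.1425) + 2.01 × 0.1425 = 2.087 + 0.2864 = 2.373 mg/L.

D ≈ 2.37 mg/L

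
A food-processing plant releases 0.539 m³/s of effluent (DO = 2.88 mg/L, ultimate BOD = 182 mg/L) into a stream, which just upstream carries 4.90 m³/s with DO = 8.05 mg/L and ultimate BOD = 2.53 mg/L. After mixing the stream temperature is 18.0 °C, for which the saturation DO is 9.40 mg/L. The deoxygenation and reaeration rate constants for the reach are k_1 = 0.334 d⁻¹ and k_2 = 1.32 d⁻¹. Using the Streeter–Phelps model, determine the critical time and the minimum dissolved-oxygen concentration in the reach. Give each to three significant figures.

t_c ≈ 1.07 d; minimum DO ≈ 5.81 mg/L

Mixed DO = (4.90×8.05 + 0.539×2.88)/(4.90+0.539) = 41.00/5.439 = 7.538 mg/L.
Mixed L₀ = (4.90×2.53 + 0.539×182)/(5.439) = 110.5/5.439 = 20.32 mg/L.
Initial deficit D₀ = C_s − DO₀ = 9.40 − 7.538 = 1.862 mg/L.
t_c = (1/0.9860) ln[(1.32/0.334)(1 − 1.862×0.9860/(0.334×20.32))] = 1.014 × ln(2.883) = 1.074 d.
D_c = (0.334/1.32) × 20.32 × e^(−0.334×1.074) = 0.2530 × 20.32 × 0.6986 = 3.591 mg/L.
Minimum DO = 9.40 − 3.591 = 5.809 mg/L.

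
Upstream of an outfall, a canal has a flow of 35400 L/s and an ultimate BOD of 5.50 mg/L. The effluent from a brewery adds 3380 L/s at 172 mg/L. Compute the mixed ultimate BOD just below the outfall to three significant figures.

Flow-weighted mixing: C = (Q_r C_r + Q_w C_w)/(Q_r + Q_w)
= (35400×5.50 + 3380×172)/(35400 + 3380) = 776100/38780 = 20.01 mg/L.

20.0 mg/L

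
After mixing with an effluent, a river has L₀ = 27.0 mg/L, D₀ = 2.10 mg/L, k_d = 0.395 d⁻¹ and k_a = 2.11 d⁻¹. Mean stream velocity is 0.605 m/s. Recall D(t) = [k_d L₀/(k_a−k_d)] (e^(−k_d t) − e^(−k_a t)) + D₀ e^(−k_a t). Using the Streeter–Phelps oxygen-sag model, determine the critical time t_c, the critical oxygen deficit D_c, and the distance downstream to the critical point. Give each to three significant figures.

t_c ≈ 0.737 d; D_c ≈ 3.78 mg/L; x_c ≈ 38.5 km

With k_a/k_d = 5.342 and 1 − D₀(k_a−k_d)/(k_d L₀) = 0.6623,
t_c = ln(5.342 × 0.6623) / (2.11 − 0.395) = ln(3.538) / 1.715 = 1.264/1.715 = 0.7368 d.
D_c = (k_d/k_a) L₀ e^(−k_d t_c) = (0.395/2.11) × 27.0 × e^(−0.395×0.7368) = 0.1872 × 27.0 × 0.7475 = 3.778 mg/L.
x_c = v t_c = 0.605 m/s × 0.7368 d × 86400 s/d = 38510 m ≈ 38.5 km.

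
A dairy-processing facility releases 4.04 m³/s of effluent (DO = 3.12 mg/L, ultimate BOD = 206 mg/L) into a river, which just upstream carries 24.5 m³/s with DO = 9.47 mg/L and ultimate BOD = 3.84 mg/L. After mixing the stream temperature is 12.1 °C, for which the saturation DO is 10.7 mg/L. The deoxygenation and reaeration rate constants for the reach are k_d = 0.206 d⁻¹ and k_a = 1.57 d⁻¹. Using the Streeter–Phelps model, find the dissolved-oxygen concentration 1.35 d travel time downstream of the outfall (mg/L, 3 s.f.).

Mixed DO = (24.5×9.47 + 4.04×3.12)/(24.5+4.04) = 244.6/28.54 = 8.571 mg/L.
Mixed L₀ = (24.5×3.84 + 4.04×206)/(28.54) = 926.3/28.54 = 32.46 mg/L.
Initial deficit D₀ = C_s − DO₀ = 10.7 − 8.571 = 2.129 mg/L.
D(1.35) = [0.206×32.46/(1.57−0.206)](e^(−0.206×1.35) − e^(−1.57×1.35)) + 2.129 e^(−1.57×1.35)
= 4.902 × (0.7572 − 0.1201) + 2.129 × 0.1201 = 3.379 mg/L.
DO = 10.7 − 3.379 = 7.321 mg/L.

DO ≈ 7.32 mg/L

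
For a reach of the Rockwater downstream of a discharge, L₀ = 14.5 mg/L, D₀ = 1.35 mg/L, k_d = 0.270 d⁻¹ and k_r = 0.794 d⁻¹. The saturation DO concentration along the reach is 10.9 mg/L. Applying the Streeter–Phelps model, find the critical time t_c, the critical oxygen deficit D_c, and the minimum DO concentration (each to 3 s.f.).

t_c ≈ 1.68 d; D_c ≈ 3.13 mg/L; min DO ≈ 7.77 mg/L

At the critical point dD/dt = 0, so k_d L₀ e^(−k_d t) = k_r D. Substituting D(t) from the Streeter–Phelps equation and solving for t gives
t_c = ln[(k_r/k_d)(1 − D₀(k_r−k_d)/(k_d L₀))] / (k_r−k_d).
Here k_r−k_d = 0.5240 d⁻¹ and 1 − D₀(k_r−k_d)/(k_d L₀) = 1 − 1.35×0.5240/(0.270×14.5) = 0.8193, so
t_c = ln(2.941 × 0.8193) / 0.5240 = 0.8794 / 0.5240 = 1.678 d.
D_c = (k_d/k_r) L₀ e^(−k_d t_c) = (0.270/0.794) × 14.5 × e^(−0.270×1.678) = 0.3401 × 14.5 × 0.6356 = 3.134 mg/L.
Minimum DO = C_s − D_c = 10.9 − 3.134 = 7.766 mg/L.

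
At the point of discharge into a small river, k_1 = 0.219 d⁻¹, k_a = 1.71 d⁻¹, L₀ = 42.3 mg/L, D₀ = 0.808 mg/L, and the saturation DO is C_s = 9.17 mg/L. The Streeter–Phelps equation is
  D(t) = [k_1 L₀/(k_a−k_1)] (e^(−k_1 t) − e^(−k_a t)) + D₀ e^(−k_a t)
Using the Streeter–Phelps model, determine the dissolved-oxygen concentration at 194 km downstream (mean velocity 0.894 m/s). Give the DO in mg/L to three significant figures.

DO ≈ 5.66 mg/L

Travel time t = x/v = 194 km / (0.894 m/s) = 194000 m / 0.894 m/s = 217000 s = 2.512 d.
k_1 L₀/(k_a−k_1) = 0.219×42.3/(1.71−0.219) = 9.264/1.491 = 6.213 mg/L.
e^(−k_1 t) = e^(−0.219×2.512) = 0.5769; e^(−k_a t) = e^(−1.71×2.512) = 0.01364.
D = 6.213 × (0.5769 − 0.01364) + 0.808 × 0.01364 = 3.500 + 0.01102 = 3.511 mg/L.
DO = C_s − D = 9.17 − 3.511 = 5.659 mg/L.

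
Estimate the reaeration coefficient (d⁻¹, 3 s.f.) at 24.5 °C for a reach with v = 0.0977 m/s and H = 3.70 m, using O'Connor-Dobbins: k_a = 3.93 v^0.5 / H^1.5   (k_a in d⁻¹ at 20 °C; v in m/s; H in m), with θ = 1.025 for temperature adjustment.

k_a(20) = 3.93 × 0.0977^0.5 / 3.70^1.5 = 3.93 × 0.3126 / 7.117 = 0.1726 d⁻¹.
k_a(24.5) = 0.1726 × 1.025^(24.5−20) = 0.1726 × 1.118 = 0.1929 d⁻¹.

k_a ≈ 0.193 d⁻¹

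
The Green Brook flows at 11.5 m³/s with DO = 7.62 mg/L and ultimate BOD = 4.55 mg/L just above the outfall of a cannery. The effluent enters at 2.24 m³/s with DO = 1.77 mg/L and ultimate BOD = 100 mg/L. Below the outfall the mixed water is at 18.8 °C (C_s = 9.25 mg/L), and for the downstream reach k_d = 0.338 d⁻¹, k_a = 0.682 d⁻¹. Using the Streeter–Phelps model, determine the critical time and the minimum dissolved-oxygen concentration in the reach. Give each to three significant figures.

t_c ≈ 1.63 d; minimum DO ≈ 3.51 mg/L

Mixed DO = (11.5×7.62 + 2.24×1.77)/(11.5+2.24) = 91.59/13.74 = 6.666 mg/L.
Mixed L₀ = (11.5×4.55 + 2.24×100)/(13.74) = 276.3/13.74 = 20.11 mg/L.
Initial deficit D₀ = C_s − DO₀ = 9.25 − 6.666 = 2.584 mg/L.
t_c = (1/0.3440) ln[(0.682/0.338)(1 − 2.584×0.3440/(0.338×20.11))] = 2.907 × ln(1.754) = 1.633 d.
D_c = (0.338/0.682) × 20.11 × e^(−0.338×1.633) = 0.4956 × 20.11 × 0.5758 = 5.739 mg/L.
Minimum DO = 9.25 − 5.739 = 3.511 mg/L.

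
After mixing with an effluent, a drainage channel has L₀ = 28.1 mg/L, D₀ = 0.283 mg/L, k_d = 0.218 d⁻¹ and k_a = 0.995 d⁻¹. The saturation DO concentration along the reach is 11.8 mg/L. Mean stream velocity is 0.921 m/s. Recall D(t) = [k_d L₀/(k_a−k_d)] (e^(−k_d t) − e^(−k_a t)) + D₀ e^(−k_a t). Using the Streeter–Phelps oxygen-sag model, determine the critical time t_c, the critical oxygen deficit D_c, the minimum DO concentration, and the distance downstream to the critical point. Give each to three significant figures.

t_c ≈ 1.91 d; D_c ≈ 4.06 mg/L; min DO ≈ 7.74 mg/L; x_c ≈ 152 km

With k_a/k_d = 4.564 and 1 − D₀(k_a−k_d)/(k_d L₀) = 0.9641,
t_c = ln(4.564 × 0.9641) / (0.995 − 0.218) = ln(4.400) / 0.7770 = 1.482/0.7770 = 1.907 d.
L(t_c) = L₀ e^(−k_d t_c) = 28.1 × 0.6599 = 18.54 mg/L, and at the critical point k_a D_c = k_d L, so D_c = (0.218/0.995) × 18.54 = 4.063 mg/L.
Minimum DO = C_s − D_c = 11.8 − 4.063 = 7.737 mg/L.
x_c = v t_c = 0.921 m/s × 1.907 d × 86400 s/d = 151700 m ≈ 152 km.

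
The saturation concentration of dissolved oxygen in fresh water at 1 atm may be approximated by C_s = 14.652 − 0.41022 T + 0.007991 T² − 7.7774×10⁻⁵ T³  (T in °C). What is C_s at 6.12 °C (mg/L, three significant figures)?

C_s ≈ 12.4 mg/L

C_s = 14.652 − 0.41022×6.12 + 0.007991×6.12² − 7.7774×10⁻⁵×6.12³ = 12.42 mg/L.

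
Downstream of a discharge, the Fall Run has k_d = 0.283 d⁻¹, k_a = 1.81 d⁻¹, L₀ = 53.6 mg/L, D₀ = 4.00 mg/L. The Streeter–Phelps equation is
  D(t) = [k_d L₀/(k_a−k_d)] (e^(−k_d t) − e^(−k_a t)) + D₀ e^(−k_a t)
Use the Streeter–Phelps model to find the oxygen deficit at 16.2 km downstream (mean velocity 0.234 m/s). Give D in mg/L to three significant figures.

D ≈ 6.53 mg/L

Travel time t = x/v = 16.2 km / (0.234 m/s) = 16200 m / 0.234 m/s = 69230 s = 0.8013 d.
k_d L₀/(k_a−k_d) = 0.283×53.6/(1.81−0.283) = 15.17/1.527 = 9.934 mg/L.
e^(−k_d t) = e^(−0.283×0.8013) = 0.7971; e^(−k_a t) = e^(−1.81×0.8013) = 0.2345.
D = 9.934 × (0.7971 − 0.2345) + 4.00 × 0.2345 = 5.589 + 0.9380 = 6.527 mg/L.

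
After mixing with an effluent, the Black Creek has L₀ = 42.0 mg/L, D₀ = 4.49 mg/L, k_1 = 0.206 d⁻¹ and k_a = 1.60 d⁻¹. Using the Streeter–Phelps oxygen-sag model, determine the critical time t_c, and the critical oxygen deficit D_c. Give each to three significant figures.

At the critical point dD/dt = 0, so k_1 L₀ e^(−k_1 t) = k_a D. Substituting D(t) from the Streeter–Phelps equation and solving for t gives
t_c = ln[(k_a/k_1)(1 − D₀(k_a−k_1)/(k_1 L₀))] / (k_a−k_1).
Here k_a−k_1 = 1.394 d⁻¹ and 1 − D₀(k_a−k_1)/(k_1 L₀) = 1 − 4.49×1.394/(0.206×42.0) = 0.2766, so
t_c = ln(7.767 × 0.2766) / 1.394 = 0.7646 / 1.394 = 0.5485 d.
D_c = (k_1/k_a) L₀ e^(−k_1 t_c) = (0.206/1.60) × 42.0 × e^(−0.206×0.5485) = 0.1287 × 42.0 × 0.8932 = 4.830 mg/L.

t_c ≈ 0.549 d; D_c ≈ 4.83 mg/L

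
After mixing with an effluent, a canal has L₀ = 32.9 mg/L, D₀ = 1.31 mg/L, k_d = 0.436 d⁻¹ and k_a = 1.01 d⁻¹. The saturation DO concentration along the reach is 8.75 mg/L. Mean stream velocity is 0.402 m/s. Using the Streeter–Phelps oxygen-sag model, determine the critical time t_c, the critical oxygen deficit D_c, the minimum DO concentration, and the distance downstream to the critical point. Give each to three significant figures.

At the critical point dD/dt = 0, so k_d L₀ e^(−k_d t) = k_a D. Substituting D(t) from the Streeter–Phelps equation and solving for t gives
t_c = ln[(k_a/k_d)(1 − D₀(k_a−k_d)/(k_d L₀))] / (k_a−k_d).
Here k_a−k_d = 0.5740 d⁻¹ and 1 − D₀(k_a−k_d)/(k_d L₀) = 1 − 1.31×0.5740/(0.436×32.9) = 0.9476, so
t_c = ln(2.317 × 0.9476) / 0.5740 = 0.7862 / 0.5740 = 1.370 d.
D_c = (k_d/k_a) L₀ e^(−k_d t_c) = (0.436/1.01) × 32.9 × e^(−0.436×1.370) = 0.4317 × 32.9 × 0.5504 = 7.816 mg/L.
Minimum DO = C_s − D_c = 8.75 − 7.816 = 0.9337 mg/L.
x_c = v t_c = 0.402 m/s × 1.370 d × 86400 s/d = 47570 m ≈ 47.6 km.

t_c ≈ 1.37 d; D_c ≈ 7.82 mg/L; min DO ≈ 0.934 mg/L; x_c ≈ 47.6 km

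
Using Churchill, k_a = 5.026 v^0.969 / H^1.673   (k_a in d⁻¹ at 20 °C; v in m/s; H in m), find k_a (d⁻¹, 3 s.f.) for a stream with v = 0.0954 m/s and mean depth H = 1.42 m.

k_a ≈ 0.287 d⁻¹

k_a = 5.026 × 0.0954^0.969 / 1.42^1.673 = 5.026 × 0.1026 / 1.798 = 0.2868 d⁻¹.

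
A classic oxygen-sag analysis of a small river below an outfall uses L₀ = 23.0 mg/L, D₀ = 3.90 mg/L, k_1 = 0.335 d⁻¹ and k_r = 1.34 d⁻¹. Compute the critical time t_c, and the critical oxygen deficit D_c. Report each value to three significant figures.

t_c ≈ 0.672 d; D_c ≈ 4.59 mg/L

t_c = [1/(k_r−k_1)] ln[(k_r/k_1)(1 − D₀(k_r−k_1)/(k_1 L₀))]
= [1/(1.34−0.335)] ln[(1.34/0.335)(1 − 3.90×1.005/(0.335×23.0))]
= (1/1.005) ln[4.000 × 0.4913] = 0.9950 × ln(1.965) = 0.9950 × 0.6756 = 0.6722 d.
L(t_c) = L₀ e^(−k_1 t_c) = 23.0 × 0.7984 = 18.36 mg/L, and at the critical point k_r D_c = k_1 L, so D_c = (0.335/1.34) × 18.36 = 4.591 mg/L.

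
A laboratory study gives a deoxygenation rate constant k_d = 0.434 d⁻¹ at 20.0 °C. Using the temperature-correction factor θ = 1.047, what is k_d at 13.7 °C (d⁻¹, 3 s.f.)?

k_d(T₂) = k_d(T₁) · θ^(T₂−T₁) = 0.434 × 1.047^(13.7−20.0)
= 0.434 × 1.047^-6.30 = 0.434 × 0.7487 = 0.3250 d⁻¹.

k_d ≈ 0.325 d⁻¹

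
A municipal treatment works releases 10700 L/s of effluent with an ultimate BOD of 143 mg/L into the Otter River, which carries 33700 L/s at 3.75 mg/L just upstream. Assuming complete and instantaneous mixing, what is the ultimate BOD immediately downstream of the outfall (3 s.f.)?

Flow-weighted mixing: C = (Q_r C_r + Q_w C_w)/(Q_r + Q_w)
= (33700×3.75 + 10700×143)/(33700 + 10700) = 1.656×10^6/44400 = 37.31 mg/L.

37.3 mg/L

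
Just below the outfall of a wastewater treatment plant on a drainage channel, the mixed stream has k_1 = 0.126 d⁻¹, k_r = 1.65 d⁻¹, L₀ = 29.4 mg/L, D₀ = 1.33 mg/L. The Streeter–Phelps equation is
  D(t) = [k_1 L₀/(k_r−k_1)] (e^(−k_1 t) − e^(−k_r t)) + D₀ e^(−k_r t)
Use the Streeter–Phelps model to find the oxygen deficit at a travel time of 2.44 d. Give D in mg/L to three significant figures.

D ≈ 1.77 mg/L

k_1 L₀/(k_r−k_1) = 0.126×29.4/(1.65−0.126) = 3.704/1.524 = 2.431 mg/L.
e^(−k_1 t) = e^(−0.126×2.440) = 0.7353; e^(−k_r t) = e^(−1.65×2.440) = 0.01785.
D = 2.431 × (0.7353 − 0.01785) + 1.33 × 0.01785 = 1.744 + 0.02373 = 1.768 mg/L.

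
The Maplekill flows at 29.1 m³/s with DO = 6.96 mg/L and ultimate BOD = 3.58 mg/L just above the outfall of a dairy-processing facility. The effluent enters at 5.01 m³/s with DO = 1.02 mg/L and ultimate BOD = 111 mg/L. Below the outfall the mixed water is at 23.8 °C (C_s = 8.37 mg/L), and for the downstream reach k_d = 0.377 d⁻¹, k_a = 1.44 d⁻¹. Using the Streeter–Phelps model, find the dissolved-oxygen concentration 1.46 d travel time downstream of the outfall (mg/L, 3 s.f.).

Mixed DO = (29.1×6.96 + 5.01×1.02)/(29.1+5.01) = 207.6/34.11 = 6.088 mg/L.
Mixed L₀ = (29.1×3.58 + 5.01×111)/(34.11) = 660.3/34.11 = 19.36 mg/L.
Initial deficit D₀ = C_s − DO₀ = 8.37 − 6.088 = 2.282 mg/L.
D(1.46) = [0.377×19.36/(1.44−0.377)](e^(−0.377×1.46) − e^(−1.44×1.46)) + 2.282 e^(−1.44×1.46)
= 6.865 × (0.5767 − 0.1222) + 2.282 × 0.1222 = 3.399 mg/L.
DO = 8.37 − 3.399 = 4.971 mg/L.

DO ≈ 4.97 mg/L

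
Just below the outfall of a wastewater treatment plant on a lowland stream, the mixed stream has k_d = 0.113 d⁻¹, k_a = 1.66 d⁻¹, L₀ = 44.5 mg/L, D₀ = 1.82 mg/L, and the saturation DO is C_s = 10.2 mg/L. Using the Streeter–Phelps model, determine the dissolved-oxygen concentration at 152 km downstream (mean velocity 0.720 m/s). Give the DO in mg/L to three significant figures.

Travel time t = x/v = 152 km / (0.720 m/s) = 152000 m / 0.720 m/s = 211100 s = 2.443 d.
k_d L₀/(k_a−k_d) = 0.113×44.5/(1.66−0.113) = 5.029/1.547 = 3.250 mg/L.
e^(−k_d t) = e^(−0.113×2.443) = 0.7587; e^(−k_a t) = e^(−1.66×2.443) = 0.01732.
D = 3.250 × (0.7587 − 0.01732) + 1.82 × 0.01732 = 2.410 + 0.03152 = 2.441 mg/L.
DO = C_s − D = 10.2 − 2.441 = 7.759 mg/L.

DO ≈ 7.76 mg/L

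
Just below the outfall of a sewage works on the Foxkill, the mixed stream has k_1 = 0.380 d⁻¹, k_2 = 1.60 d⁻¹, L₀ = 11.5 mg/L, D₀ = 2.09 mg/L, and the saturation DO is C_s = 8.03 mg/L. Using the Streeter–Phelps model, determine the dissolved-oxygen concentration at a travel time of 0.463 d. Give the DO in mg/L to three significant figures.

k_1 L₀/(k_2−k_1) = 0.380×11.5/(1.60−0.380) = 4.370/1.220 = 3.582 mg/L.
e^(−k_1 t) = e^(−0.380×0.4630) = 0.8387; e^(−k_2 t) = e^(−1.60×0.4630) = 0.4767.
D = 3.582 × (0.8387 − 0.4767) + 2.09 × 0.4767 = 1.296 + 0.9964 = 2.293 mg/L.
DO = C_s − D = 8.03 − 2.293 = 5.737 mg/L.

DO ≈ 5.74 mg/L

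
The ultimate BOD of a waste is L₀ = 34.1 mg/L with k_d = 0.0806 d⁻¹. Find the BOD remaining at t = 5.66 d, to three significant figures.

L_t = L₀ e^(−k_d t) = 34.1 × e^(−0.0806×5.66) = 34.1 × 0.6337 = 21.61 mg/L.

L ≈ 21.6 mg/L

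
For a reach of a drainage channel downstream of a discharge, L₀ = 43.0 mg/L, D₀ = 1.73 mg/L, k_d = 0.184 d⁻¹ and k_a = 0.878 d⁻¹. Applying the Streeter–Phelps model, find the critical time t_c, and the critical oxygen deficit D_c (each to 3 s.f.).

t_c ≈ 2.01 d; D_c ≈ 6.22 mg/L

t_c = [1/(k_a−k_d)] ln[(k_a/k_d)(1 − D₀(k_a−k_d)/(k_d L₀))]
= [1/(0.878−0.184)] ln[(0.878/0.184)(1 − 1.73×0.6940/(0.184×43.0))]
= (1/0.6940) ln[4.772 × 0.8483] = 1.441 × ln(4.048) = 1.441 × 1.398 = 2.015 d.
L(t_c) = L₀ e^(−k_d t_c) = 43.0 × 0.6903 = 29.68 mg/L, and at the critical point k_a D_c = k_d L, so D_c = (0.184/0.878) × 29.68 = 6.220 mg/L.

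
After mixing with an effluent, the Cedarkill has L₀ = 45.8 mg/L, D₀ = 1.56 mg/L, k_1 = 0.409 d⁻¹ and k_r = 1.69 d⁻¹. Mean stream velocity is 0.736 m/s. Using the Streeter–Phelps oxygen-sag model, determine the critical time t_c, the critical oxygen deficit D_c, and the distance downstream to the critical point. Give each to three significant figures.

t_c ≈ 1.02 d; D_c ≈ 7.30 mg/L; x_c ≈ 64.8 km

At the critical point dD/dt = 0, so k_1 L₀ e^(−k_1 t) = k_r D. Substituting D(t) from the Streeter–Phelps equation and solving for t gives
t_c = ln[(k_r/k_1)(1 − D₀(k_r−k_1)/(k_1 L₀))] / (k_r−k_1).
Here k_r−k_1 = 1.281 d⁻¹ and 1 − D₀(k_r−k_1)/(k_1 L₀) = 1 − 1.56×1.281/(0.409×45.8) = 0.8933, so
t_c = ln(4.132 × 0.8933) / 1.281 = 1.306 / 1.281 = 1.019 d.
L(t_c) = L₀ e^(−k_1 t_c) = 45.8 × 0.6590 = 30.18 mg/L, and at the critical point k_r D_c = k_1 L, so D_c = (0.409/1.69) × 30.18 = 7.305 mg/L.
x_c = v t_c = 0.736 m/s × 1.019 d × 86400 s/d = 64830 m ≈ 64.8 km.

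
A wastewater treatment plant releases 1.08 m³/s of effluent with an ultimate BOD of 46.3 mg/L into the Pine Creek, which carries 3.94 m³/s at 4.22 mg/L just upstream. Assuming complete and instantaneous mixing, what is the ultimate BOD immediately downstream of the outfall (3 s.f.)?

13.3 mg/L

Flow-weighted mixing: C = (Q_r C_r + Q_w C_w)/(Q_r + Q_w)
= (3.94×4.22 + 1.08×46.3)/(3.94 + 1.08) = 66.63/5.020 = 13.27 mg/L.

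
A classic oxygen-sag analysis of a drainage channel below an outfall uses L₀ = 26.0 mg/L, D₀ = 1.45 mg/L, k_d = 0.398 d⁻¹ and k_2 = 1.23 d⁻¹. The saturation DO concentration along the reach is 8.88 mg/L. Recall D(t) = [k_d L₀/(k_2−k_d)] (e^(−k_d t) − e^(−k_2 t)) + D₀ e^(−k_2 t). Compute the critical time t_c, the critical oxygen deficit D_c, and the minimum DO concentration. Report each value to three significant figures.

At the critical point dD/dt = 0, so k_d L₀ e^(−k_d t) = k_2 D. Substituting D(t) from the Streeter–Phelps equation and solving for t gives
t_c = ln[(k_2/k_d)(1 − D₀(k_2−k_d)/(k_d L₀))] / (k_2−k_d).
Here k_2−k_d = 0.8320 d⁻¹ and 1 − D₀(k_2−k_d)/(k_d L₀) = 1 − 1.45×0.8320/(0.398×26.0) = 0.8834, so
t_c = ln(3.090 × 0.8834) / 0.8320 = 1.004 / 0.8320 = 1.207 d.
L(t_c) = L₀ e^(−k_d t_c) = 26.0 × 0.6185 = 16.08 mg/L, and at the critical point k_2 D_c = k_d L, so D_c = (0.398/1.23) × 16.08 = 5.203 mg/L.
Minimum DO = C_s − D_c = 8.88 − 5.203 = 3.677 mg/L.

t_c ≈ 1.21 d; D_c ≈ 5.20 mg/L; min DO ≈ 3.68 mg/L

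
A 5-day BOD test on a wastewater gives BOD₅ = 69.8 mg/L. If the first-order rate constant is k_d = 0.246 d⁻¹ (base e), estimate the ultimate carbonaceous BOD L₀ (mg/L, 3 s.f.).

BOD₅ = L₀(1 − e^(−5k_d)) ⇒ L₀ = BOD₅ / (1 − e^(−5×0.246))
= 69.8 / (1 − 0.2923) = 69.8 / 0.7077 = 98.63 mg/L.

L₀ ≈ 98.6 mg/L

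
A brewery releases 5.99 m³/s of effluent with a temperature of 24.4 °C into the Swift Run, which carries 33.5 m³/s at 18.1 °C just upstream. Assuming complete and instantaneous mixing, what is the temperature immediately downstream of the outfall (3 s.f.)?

Flow-weighted mixing: C = (Q_r C_r + Q_w C_w)/(Q_r + Q_w)
= (33.5×18.1 + 5.99×24.4)/(33.5 + 5.99) = 752.5/39.49 = 19.06 °C.

19.1 °C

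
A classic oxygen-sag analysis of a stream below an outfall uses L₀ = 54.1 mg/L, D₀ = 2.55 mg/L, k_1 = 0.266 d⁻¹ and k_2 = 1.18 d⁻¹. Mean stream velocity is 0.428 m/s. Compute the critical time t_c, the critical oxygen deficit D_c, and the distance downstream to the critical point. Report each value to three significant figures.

With k_2/k_1 = 4.436 and 1 − D₀(k_2−k_1)/(k_1 L₀) = 0.8380,
t_c = ln(4.436 × 0.8380) / (1.18 − 0.266) = ln(3.718) / 0.9140 = 1.313/0.9140 = 1.437 d.
D_c = (k_1/k_2) L₀ e^(−k_1 t_c) = (0.266/1.18) × 54.1 × e^(−0.266×1.437) = 0.2254 × 54.1 × 0.6824 = 8.322 mg/L.
x_c = v t_c = 0.428 m/s × 1.437 d × 86400 s/d = 53130 m ≈ 53.1 km.

t_c ≈ 1.44 d; D_c ≈ 8.32 mg/L; x_c ≈ 53.1 km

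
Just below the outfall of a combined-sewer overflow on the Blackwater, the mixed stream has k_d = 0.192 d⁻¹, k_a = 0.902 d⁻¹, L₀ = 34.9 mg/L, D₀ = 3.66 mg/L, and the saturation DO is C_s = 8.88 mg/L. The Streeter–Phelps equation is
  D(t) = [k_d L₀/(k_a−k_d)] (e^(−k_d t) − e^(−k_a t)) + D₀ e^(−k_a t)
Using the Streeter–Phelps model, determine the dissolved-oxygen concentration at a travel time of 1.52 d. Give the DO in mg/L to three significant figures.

k_d L₀/(k_a−k_d) = 0.192×34.9/(0.902−0.192) = 6.701/0.7100 = 9.438 mg/L.
e^(−k_d t) = e^(−0.192×1.520) = 0.7469; e^(−k_a t) = e^(−0.902×1.520) = 0.2538.
D = 9.438 × (0.7469 − 0.2538) + 3.66 × 0.2538 = 4.653 + 0.9291 = 5.582 mg/L.
DO = C_s − D = 8.88 − 5.582 = 3.298 mg/L.

DO ≈ 3.30 mg/L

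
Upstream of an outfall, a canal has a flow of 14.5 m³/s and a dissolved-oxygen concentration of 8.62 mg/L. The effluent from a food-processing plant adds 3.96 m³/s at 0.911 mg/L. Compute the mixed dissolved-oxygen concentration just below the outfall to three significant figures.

Flow-weighted mixing: C = (Q_r C_r + Q_w C_w)/(Q_r + Q_w)
= (14.5×8.62 + 3.96×0.911)/(14.5 + 3.96) = 128.6/18.46 = 6.966 mg/L.

6.97 mg/L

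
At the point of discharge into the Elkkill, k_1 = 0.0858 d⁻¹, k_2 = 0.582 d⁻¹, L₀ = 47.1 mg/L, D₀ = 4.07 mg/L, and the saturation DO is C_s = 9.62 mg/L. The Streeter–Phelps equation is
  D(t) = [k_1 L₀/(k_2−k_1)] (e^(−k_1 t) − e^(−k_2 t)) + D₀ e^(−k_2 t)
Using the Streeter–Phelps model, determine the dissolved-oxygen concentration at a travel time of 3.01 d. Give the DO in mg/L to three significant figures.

DO ≈ 4.04 mg/L

k_1 L₀/(k_2−k_1) = 0.0858×47.1/(0.582−0.0858) = 4.041/0.4962 = 8.144 mg/L.
e^(−k_1 t) = e^(−0.0858×3.010) = 0.7724; e^(−k_2 t) = e^(−0.582×3.010) = 0.1735.
D = 8.144 × (0.7724 − 0.1735) + 4.07 × 0.1735 = 4.878 + 0.7060 = 5.584 mg/L.
DO = C_s − D = 9.62 − 5.584 = 4.036 mg/L.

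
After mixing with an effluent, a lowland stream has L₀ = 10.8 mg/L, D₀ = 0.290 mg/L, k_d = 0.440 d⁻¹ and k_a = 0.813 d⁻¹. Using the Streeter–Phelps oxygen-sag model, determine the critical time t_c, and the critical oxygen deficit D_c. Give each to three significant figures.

At the critical point dD/dt = 0, so k_d L₀ e^(−k_d t) = k_a D. Substituting D(t) from the Streeter–Phelps equation and solving for t gives
t_c = ln[(k_a/k_d)(1 − D₀(k_a−k_d)/(k_d L₀))] / (k_a−k_d).
Here k_a−k_d = 0.3730 d⁻¹ and 1 − D₀(k_a−k_d)/(k_d L₀) = 1 − 0.290×0.3730/(0.440×10.8) = 0.9772, so
t_c = ln(1.848 × 0.9772) / 0.3730 = 0.5909 / 0.3730 = 1.584 d.
D_c = (k_d/k_a) L₀ e^(−k_d t_c) = (0.440/0.813) × 10.8 × e^(−0.440×1.584) = 0.5412 × 10.8 × 0.4980 = 2.911 mg/L.

t_c ≈ 1.58 d; D_c ≈ 2.91 mg/L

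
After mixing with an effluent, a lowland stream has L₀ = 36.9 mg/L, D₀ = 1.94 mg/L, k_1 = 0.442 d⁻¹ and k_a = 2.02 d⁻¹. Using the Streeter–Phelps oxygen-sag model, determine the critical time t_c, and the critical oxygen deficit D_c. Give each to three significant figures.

t_c ≈ 0.831 d; D_c ≈ 5.59 mg/L

At the critical point dD/dt = 0, so k_1 L₀ e^(−k_1 t) = k_a D. Substituting D(t) from the Streeter–Phelps equation and solving for t gives
t_c = ln[(k_a/k_1)(1 − D₀(k_a−k_1)/(k_1 L₀))] / (k_a−k_1).
Here k_a−k_1 = 1.578 d⁻¹ and 1 − D₀(k_a−k_1)/(k_1 L₀) = 1 − 1.94×1.578/(0.442×36.9) = 0.8123, so
t_c = ln(4.570 × 0.8123) / 1.578 = 1.312 / 1.578 = 0.8312 d.
D_c = (k_1/k_a) L₀ e^(−k_1 t_c) = (0.442/2.02) × 36.9 × e^(−0.442×0.8312) = 0.2188 × 36.9 × 0.6925 = 5.592 mg/L.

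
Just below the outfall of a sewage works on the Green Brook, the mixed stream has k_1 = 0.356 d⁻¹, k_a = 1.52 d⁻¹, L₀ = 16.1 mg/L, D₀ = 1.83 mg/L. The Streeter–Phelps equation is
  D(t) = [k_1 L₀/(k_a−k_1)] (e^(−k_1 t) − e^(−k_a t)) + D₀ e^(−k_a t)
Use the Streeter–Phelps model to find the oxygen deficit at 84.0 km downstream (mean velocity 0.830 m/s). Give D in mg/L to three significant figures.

Travel time t = x/v = 84.0 km / (0.830 m/s) = 84000 m / 0.830 m/s = 101200 s = 1.171 d.
k_1 L₀/(k_a−k_1) = 0.356×16.1/(1.52−0.356) = 5.732/1.164 = 4.924 mg/L.
e^(−k_1 t) = e^(−0.356×1.171) = 0.6590; e^(−k_a t) = e^(−1.52×1.171) = 0.1686.
D = 4.924 × (0.6590 − 0.1686) + 1.83 × 0.1686 = 2.415 + 0.3085 = 2.724 mg/L.

D ≈ 2.72 mg/L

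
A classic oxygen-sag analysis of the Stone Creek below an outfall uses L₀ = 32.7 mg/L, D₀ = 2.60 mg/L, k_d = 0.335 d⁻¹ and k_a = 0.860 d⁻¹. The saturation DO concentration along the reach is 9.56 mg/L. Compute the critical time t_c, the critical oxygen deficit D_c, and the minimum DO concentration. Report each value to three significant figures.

t_c = [1/(k_a−k_d)] ln[(k_a/k_d)(1 − D₀(k_a−k_d)/(k_d L₀))]
= [1/(0.860−0.335)] ln[(0.860/0.335)(1 − 2.60×0.5250/(0.335×32.7))]
= (1/0.5250) ln[2.567 × 0.8754] = 1.905 × ln(2.247) = 1.905 × 0.8097 = 1.542 d.
L(t_c) = L₀ e^(−k_d t_c) = 32.7 × 0.5965 = 19.51 mg/L, and at the critical point k_a D_c = k_d L, so D_c = (0.335/0.860) × 19.51 = 7.598 mg/L.
Minimum DO = C_s − D_c = 9.56 − 7.598 = 1.962 mg/L.

t_c ≈ 1.54 d; D_c ≈ 7.60 mg/L; min DO ≈ 1.96 mg/L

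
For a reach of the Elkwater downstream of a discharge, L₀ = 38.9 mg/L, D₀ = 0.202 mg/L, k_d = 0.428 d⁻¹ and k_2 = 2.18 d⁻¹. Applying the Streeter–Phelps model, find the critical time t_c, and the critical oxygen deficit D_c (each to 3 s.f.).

t_c = [1/(k_2−k_d)] ln[(k_2/k_d)(1 − D₀(k_2−k_d)/(k_d L₀))]
= [1/(2.18−0.428)] ln[(2.18/0.428)(1 − 0.202×1.752/(0.428×38.9))]
= (1/1.752) ln[5.093 × 0.9787] = 0.5708 × ln(4.985) = 0.5708 × 1.606 = 0.9169 d.
D_c = (k_d/k_2) L₀ e^(−k_d t_c) = (0.428/2.18) × 38.9 × e^(−0.428×0.9169) = 0.1963 × 38.9 × 0.6754 = 5.158 mg/L.

t_c ≈ 0.917 d; D_c ≈ 5.16 mg/L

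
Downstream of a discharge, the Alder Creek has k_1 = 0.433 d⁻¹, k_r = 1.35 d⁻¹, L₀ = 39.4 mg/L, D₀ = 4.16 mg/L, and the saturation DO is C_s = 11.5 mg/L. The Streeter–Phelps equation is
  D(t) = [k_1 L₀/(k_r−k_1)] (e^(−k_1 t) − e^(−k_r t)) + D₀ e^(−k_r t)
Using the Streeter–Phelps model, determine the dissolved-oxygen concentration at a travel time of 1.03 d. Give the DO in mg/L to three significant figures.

DO ≈ 3.19 mg/L

k_1 L₀/(k_r−k_1) = 0.433×39.4/(1.35−0.433) = 17.06/0.9170 = 18.60 mg/L.
e^(−k_1 t) = e^(−0.433×1.030) = 0.6402; e^(−k_r t) = e^(−1.35×1.030) = 0.2490.
D = 18.60 × (0.6402 − 0.2490) + 4.16 × 0.2490 = 7.279 + 1.036 = 8.314 mg/L.
DO = C_s − D = 11.5 − 8.314 = 3.186 mg/L.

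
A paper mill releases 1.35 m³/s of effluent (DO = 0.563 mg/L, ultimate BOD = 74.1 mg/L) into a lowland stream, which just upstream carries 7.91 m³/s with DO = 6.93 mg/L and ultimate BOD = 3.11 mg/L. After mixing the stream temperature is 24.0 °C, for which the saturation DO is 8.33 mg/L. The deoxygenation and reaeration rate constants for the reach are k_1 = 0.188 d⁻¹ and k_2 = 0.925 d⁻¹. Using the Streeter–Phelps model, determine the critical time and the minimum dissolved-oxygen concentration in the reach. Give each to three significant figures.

Mixed DO = (7.91×6.93 + 1.35×0.563)/(7.91+1.35) = 55.58/9.260 = 6.002 mg/L.
Mixed L₀ = (7.91×3.11 + 1.35×74.1)/(9.260) = 124.6/9.260 = 13.46 mg/L.
Initial deficit D₀ = C_s − DO₀ = 8.33 − 6.002 = 2.328 mg/L.
t_c = (1/0.7370) ln[(0.925/0.188)(1 − 2.328×0.7370/(0.188×13.46))] = 1.357 × ln(1.584) = 0.6238 d.
D_c = (0.188/0.925) × 13.46 × e^(−0.188×0.6238) = 0.2032 × 13.46 × 0.8893 = 2.433 mg/L.
Minimum DO = 8.33 − 2.433 = 5.897 mg/L.

t_c ≈ 0.624 d; minimum DO ≈ 5.90 mg/L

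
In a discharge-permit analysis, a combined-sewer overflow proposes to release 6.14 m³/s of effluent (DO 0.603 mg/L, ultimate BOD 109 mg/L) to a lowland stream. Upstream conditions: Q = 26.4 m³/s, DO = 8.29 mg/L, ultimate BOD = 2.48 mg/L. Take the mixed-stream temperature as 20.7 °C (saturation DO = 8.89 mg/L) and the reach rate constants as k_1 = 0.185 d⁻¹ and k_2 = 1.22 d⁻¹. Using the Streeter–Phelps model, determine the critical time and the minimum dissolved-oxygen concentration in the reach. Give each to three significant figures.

Mixed DO = (26.4×8.29 + 6.14×0.603)/(26.4+6.14) = 222.6/32.54 = 6.840 mg/L.
Mixed L₀ = (26.4×2.48 + 6.14×109)/(32.54) = 734.7/32.54 = 22.58 mg/L.
Initial deficit D₀ = C_s − DO₀ = 8.89 − 6.840 = 2.050 mg/L.
t_c = (1/1.035) ln[(1.22/0.185)(1 − 2.050×1.035/(0.185×22.58))] = 0.9662 × ln(3.244) = 1.137 d.
D_c = (0.185/1.22) × 22.58 × e^(−0.185×1.137) = 0.1516 × 22.58 × 0.8103 = 2.774 mg/L.
Minimum DO = 8.89 − 2.774 = 6.116 mg/L.

t_c ≈ 1.14 d; minimum DO ≈ 6.12 mg/L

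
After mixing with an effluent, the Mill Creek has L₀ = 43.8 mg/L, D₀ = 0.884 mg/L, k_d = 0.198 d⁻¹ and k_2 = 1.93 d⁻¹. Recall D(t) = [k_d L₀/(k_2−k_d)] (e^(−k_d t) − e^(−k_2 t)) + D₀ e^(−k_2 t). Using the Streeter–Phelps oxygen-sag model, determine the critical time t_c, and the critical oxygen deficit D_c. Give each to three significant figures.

t_c ≈ 1.20 d; D_c ≈ 3.54 mg/L

t_c = [1/(k_2−k_d)] ln[(k_2/k_d)(1 − D₀(k_2−k_d)/(k_d L₀))]
= [1/(1.93−0.198)] ln[(1.93/0.198)(1 − 0.884×1.732/(0.198×43.8))]
= (1/1.732) ln[9.747 × 0.8235] = 0.5774 × ln(8.027) = 0.5774 × 2.083 = 1.203 d.
D_c = (k_d/k_2) L₀ e^(−k_d t_c) = (0.198/1.93) × 43.8 × e^(−0.198×1.203) = 0.1026 × 43.8 × 0.7881 = 3.541 mg/L.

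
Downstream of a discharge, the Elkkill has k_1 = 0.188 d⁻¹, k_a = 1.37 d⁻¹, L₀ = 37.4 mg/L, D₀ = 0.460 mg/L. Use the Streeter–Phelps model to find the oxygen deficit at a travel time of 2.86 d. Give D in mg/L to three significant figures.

k_1 L₀/(k_a−k_1) = 0.188×37.4/(1.37−0.188) = 7.031/1.182 = 5.949 mg/L.
e^(−k_1 t) = e^(−0.188×2.860) = 0.5841; e^(−k_a t) = e^(−1.37×2.860) = 0.01988.
D = 5.949 × (0.5841 − 0.01988) + 0.460 × 0.01988 = 3.356 + 0.009143 = 3.365 mg/L.

D ≈ 3.37 mg/L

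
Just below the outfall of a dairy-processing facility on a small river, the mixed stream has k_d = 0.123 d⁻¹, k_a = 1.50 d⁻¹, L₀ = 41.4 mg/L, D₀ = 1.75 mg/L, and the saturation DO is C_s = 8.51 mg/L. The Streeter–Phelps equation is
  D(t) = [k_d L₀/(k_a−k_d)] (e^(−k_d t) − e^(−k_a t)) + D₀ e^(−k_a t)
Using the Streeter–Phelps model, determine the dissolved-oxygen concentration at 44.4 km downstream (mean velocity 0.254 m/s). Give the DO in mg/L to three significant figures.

Travel time t = x/v = 44.4 km / (0.254 m/s) = 44400 m / 0.254 m/s = 174800 s = 2.023 d.
k_d L₀/(k_a−k_d) = 0.123×41.4/(1.50−0.123) = 5.092/1.377 = 3.698 mg/L.
e^(−k_d t) = e^(−0.123×2.023) = 0.7797; e^(−k_a t) = e^(−1.50×2.023) = 0.04809.
D = 3.698 × (0.7797 − 0.04809) + 1.75 × 0.04809 = 2.706 + 0.08415 = 2.790 mg/L.
DO = C_s − D = 8.51 − 2.790 = 5.720 mg/L.

DO ≈ 5.72 mg/L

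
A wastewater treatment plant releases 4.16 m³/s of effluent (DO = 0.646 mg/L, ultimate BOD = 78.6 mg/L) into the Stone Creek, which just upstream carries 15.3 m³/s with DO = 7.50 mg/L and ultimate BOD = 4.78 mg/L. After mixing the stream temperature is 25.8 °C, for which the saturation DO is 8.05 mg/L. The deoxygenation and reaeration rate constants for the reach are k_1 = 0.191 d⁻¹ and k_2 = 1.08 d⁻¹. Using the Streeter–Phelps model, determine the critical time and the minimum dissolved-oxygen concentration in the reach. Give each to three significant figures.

Mixed DO = (15.3×7.50 + 4.16×0.646)/(15.3+4.16) = 117.4/19.46 = 6.035 mg/L.
Mixed L₀ = (15.3×4.78 + 4.16×78.6)/(19.46) = 400.1/19.46 = 20.56 mg/L.
Initial deficit D₀ = C_s − DO₀ = 8.05 − 6.035 = 2.015 mg/L.
t_c = (1/0.8890) ln[(1.08/0.191)(1 − 2.015×0.8890/(0.191×20.56))] = 1.125 × ln(3.075) = 1.264 d.
D_c = (0.191/1.08) × 20.56 × e^(−0.191×1.264) = 0.1769 × 20.56 × 0.7856 = 2.857 mg/L.
Minimum DO = 8.05 − 2.857 = 5.193 mg/L.

t_c ≈ 1.26 d; minimum DO ≈ 5.19 mg/L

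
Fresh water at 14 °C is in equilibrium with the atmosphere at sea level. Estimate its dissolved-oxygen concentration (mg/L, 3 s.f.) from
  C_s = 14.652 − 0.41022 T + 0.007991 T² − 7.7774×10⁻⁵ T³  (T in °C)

C_s ≈ 10.3 mg/L

C_s = 14.652 − 0.41022×14 + 0.007991×14² − 7.7774×10⁻⁵×14³ = 10.26 mg/L.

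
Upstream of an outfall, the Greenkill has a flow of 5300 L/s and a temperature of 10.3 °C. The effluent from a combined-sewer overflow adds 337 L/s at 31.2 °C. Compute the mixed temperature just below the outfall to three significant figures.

11.5 °C

Flow-weighted mixing: C = (Q_r C_r + Q_w C_w)/(Q_r + Q_w)
= (5300×10.3 + 337×31.2)/(5300 + 337) = 65100/5637 = 11.55 °C.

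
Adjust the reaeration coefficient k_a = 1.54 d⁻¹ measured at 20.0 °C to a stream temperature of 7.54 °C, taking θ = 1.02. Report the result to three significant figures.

k_a(T₂) = k_a(T₁) · θ^(T₂−T₁) = 1.54 × 1.02^(7.54−20.0)
= 1.54 × 1.02^-12.5 = 1.54 × 0.7813 = 1.203 d⁻¹.

k_a ≈ 1.20 d⁻¹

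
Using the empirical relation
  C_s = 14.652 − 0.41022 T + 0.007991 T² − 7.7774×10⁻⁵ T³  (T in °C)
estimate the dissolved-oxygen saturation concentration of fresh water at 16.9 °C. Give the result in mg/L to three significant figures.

C_s = 14.652 − 0.41022×16.9 + 0.007991×16.9² − 7.7774×10⁻⁵×16.9³ = 9.626 mg/L.

C_s ≈ 9.63 mg/L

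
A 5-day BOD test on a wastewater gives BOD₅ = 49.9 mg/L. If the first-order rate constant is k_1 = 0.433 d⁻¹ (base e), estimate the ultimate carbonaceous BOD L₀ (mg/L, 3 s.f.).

L₀ ≈ 56.4 mg/L

BOD₅ = L₀(1 − e^(−5k_1)) ⇒ L₀ = BOD₅ / (1 − e^(−5×0.433))
= 49.9 / (1 − 0.1147) = 49.9 / 0.8853 = 56.37 mg/L.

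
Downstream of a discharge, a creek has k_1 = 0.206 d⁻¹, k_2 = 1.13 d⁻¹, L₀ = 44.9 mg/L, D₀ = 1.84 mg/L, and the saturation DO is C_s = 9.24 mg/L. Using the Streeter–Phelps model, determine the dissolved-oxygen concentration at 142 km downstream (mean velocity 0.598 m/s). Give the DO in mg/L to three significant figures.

Travel time t = x/v = 142 km / (0.598 m/s) = 142000 m / 0.598 m/s = 237500 s = 2.748 d.
k_1 L₀/(k_2−k_1) = 0.206×44.9/(1.13−0.206) = 9.249/0.9240 = 10.01 mg/L.
e^(−k_1 t) = e^(−0.206×2.748) = 0.5677; e^(−k_2 t) = e^(−1.13×2.748) = 0.04480.
D = 10.01 × (0.5677 − 0.04480) + 1.84 × 0.04480 = 5.234 + 0.08242 = 5.317 mg/L.
DO = C_s − D = 9.24 − 5.317 = 3.923 mg/L.

DO ≈ 3.92 mg/L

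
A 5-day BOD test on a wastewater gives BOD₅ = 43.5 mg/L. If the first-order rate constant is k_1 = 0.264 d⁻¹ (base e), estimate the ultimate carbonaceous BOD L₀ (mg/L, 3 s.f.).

BOD₅ = L₀(1 − e^(−5k_1)) ⇒ L₀ = BOD₅ / (1 − e^(−5×0.264))
= 43.5 / (1 − 0.2671) = 43.5 / 0.7329 = 59.36 mg/L.

L₀ ≈ 59.4 mg/L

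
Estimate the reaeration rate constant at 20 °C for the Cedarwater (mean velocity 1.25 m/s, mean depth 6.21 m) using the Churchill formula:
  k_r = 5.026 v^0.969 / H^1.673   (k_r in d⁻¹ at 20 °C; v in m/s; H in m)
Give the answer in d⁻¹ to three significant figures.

k_r = 5.026 × 1.25^0.969 / 6.21^1.673 = 5.026 × 1.241 / 21.22 = 0.2940 d⁻¹.

k_r ≈ 0.294 d⁻¹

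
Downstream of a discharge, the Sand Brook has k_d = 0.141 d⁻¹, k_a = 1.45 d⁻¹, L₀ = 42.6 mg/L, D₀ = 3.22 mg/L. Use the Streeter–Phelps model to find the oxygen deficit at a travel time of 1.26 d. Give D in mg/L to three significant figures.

k_d L₀/(k_a−k_d) = 0.141×42.6/(1.45−0.141) = 6.007/1.309 = 4.589 mg/L.
e^(−k_d t) = e^(−0.141×1.260) = 0.8372; e^(−k_a t) = e^(−1.45×1.260) = 0.1609.
D = 4.589 × (0.8372 − 0.1609) + 3.22 × 0.1609 = 3.103 + 0.5181 = 3.622 mg/L.

D ≈ 3.62 mg/L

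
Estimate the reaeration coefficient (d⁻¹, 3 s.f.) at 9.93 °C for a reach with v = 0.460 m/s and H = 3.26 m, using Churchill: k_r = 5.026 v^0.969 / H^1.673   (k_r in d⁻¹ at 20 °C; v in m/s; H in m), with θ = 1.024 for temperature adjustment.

k_r(20) = 5.026 × 0.460^0.969 / 3.26^1.673 = 5.026 × 0.4712 / 7.221 = 0.3280 d⁻¹.
k_r(9.93) = 0.3280 × 1.024^(9.93−20) = 0.3280 × 0.7876 = 0.2583 d⁻¹.

k_r ≈ 0.258 d⁻¹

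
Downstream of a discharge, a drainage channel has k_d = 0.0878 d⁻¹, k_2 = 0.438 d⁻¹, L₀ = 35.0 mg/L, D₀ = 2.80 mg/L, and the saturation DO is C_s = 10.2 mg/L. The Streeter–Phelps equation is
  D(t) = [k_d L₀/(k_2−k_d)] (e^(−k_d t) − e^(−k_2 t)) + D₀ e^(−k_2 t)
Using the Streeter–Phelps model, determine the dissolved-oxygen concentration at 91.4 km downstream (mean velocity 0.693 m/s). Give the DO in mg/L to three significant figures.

Travel time t = x/v = 91.4 km / (0.693 m/s) = 91400 m / 0.693 m/s = 131900 s = 1.527 d.
k_d L₀/(k_2−k_d) = 0.0878×35.0/(0.438−0.0878) = 3.073/0.3502 = 8.775 mg/L.
e^(−k_d t) = e^(−0.0878×1.527) = 0.8746; e^(−k_2 t) = e^(−0.438×1.527) = 0.5124.
D = 8.775 × (0.8746 − 0.5124) + 2.80 × 0.5124 = 3.178 + 1.435 = 4.613 mg/L.
DO = C_s − D = 10.2 − 4.613 = 5.587 mg/L.

DO ≈ 5.59 mg/L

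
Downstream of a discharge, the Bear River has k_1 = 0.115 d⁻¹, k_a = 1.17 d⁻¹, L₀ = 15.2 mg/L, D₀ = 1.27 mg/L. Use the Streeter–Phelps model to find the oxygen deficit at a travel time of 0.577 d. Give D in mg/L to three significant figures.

k_1 L₀/(k_a−k_1) = 0.115×15.2/(1.17−0.115) = 1.748/1.055 = 1.657 mg/L.
e^(−k_1 t) = e^(−0.115×0.5770) = 0.9358; e^(−k_a t) = e^(−1.17×0.5770) = 0.5091.
D = 1.657 × (0.9358 − 0.5091) + 1.27 × 0.5091 = 0.7070 + 0.6466 = 1.354 mg/L.

D ≈ 1.35 mg/L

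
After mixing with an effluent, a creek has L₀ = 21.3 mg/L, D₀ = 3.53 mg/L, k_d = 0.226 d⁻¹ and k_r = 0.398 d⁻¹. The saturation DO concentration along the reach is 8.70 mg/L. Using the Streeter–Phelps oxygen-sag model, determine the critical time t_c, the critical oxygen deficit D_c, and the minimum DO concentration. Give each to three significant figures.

t_c ≈ 2.51 d; D_c ≈ 6.86 mg/L; min DO ≈ 1.84 mg/L

t_c = [1/(k_r−k_d)] ln[(k_r/k_d)(1 − D₀(k_r−k_d)/(k_d L₀))]
= [1/(0.398−0.226)] ln[(0.398/0.226)(1 − 3.53×0.1720/(0.226×21.3))]
= (1/0.1720) ln[1.761 × 0.8739] = 5.814 × ln(1.539) = 5.814 × 0.4311 = 2.506 d.
D_c = (k_d/k_r) L₀ e^(−k_d t_c) = (0.226/0.398) × 21.3 × e^(−0.226×2.506) = 0.5678 × 21.3 × 0.5675 = 6.864 mg/L.
Minimum DO = C_s − D_c = 8.70 − 6.864 = 1.836 mg/L.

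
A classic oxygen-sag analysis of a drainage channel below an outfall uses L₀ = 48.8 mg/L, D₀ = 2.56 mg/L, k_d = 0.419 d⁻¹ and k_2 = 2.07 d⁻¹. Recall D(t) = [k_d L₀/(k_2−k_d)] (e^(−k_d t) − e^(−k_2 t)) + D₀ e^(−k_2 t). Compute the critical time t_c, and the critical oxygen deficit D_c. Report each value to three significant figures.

With k_2/k_d = 4.940 and 1 − D₀(k_2−k_d)/(k_d L₀) = 0.7933,
t_c = ln(4.940 × 0.7933) / (2.07 − 0.419) = ln(3.919) / 1.651 = 1.366/1.651 = 0.8273 d.
D_c = (k_d/k_2) L₀ e^(−k_d t_c) = (0.419/2.07) × 48.8 × e^(−0.419×0.8273) = 0.2024 × 48.8 × 0.7071 = 6.984 mg/L.

t_c ≈ 0.827 d; D_c ≈ 6.98 mg/L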